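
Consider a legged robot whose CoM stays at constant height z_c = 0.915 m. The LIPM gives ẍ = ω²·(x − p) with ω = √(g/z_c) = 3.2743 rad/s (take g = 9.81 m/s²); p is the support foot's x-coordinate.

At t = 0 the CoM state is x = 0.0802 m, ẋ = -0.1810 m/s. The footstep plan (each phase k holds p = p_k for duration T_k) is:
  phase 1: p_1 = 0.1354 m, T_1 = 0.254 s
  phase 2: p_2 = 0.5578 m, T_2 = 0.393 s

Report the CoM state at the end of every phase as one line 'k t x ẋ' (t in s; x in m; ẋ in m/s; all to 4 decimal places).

1 0.2540 0.0085 -0.4155
2 0.6470 -0.7248 -3.8178

phase 1: p=0.1354, T=0.254, ωT=0.831672, cosh=1.366239, sinh=0.930918; start (x,ẋ)=(0.080200, -0.181000) → end (x,ẋ)=(0.008523, -0.415545)
phase 2: p=0.5578, T=0.393, ωT=1.286800, cosh=1.948666, sinh=1.672513; start (x,ẋ)=(0.008523, -0.415545) → end (x,ẋ)=(-0.724817, -3.817767)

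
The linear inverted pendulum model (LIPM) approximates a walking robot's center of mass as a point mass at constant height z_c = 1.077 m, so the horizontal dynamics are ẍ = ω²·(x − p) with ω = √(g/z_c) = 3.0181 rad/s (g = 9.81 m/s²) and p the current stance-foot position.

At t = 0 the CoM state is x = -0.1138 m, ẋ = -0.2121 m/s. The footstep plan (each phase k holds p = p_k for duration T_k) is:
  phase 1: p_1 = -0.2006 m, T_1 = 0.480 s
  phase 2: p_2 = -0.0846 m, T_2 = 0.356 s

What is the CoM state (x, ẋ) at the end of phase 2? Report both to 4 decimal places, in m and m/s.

x = -0.1649, ẋ = -0.1610

phase 1: p=-0.2006, T=0.480, ωT=1.448688, cosh=2.246202, sinh=2.011323; start (x,ẋ)=(-0.113800, -0.212100) → end (x,ẋ)=(-0.146977, 0.050489)
phase 2: p=-0.0846, T=0.356, ωT=1.074444, cosh=1.634925, sinh=1.293438; start (x,ẋ)=(-0.146977, 0.050489) → end (x,ẋ)=(-0.164945, -0.160958)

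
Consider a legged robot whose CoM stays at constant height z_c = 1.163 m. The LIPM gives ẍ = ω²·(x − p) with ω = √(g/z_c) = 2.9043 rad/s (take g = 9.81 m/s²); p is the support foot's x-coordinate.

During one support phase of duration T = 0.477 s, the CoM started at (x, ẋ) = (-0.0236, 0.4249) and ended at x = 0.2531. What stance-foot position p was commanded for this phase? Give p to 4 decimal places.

ωT = 2.9043·0.477 = 1.385351; cosh(ωT) = 2.123232, sinh(ωT) = 1.872996
x(T) = p + (x₀−p)·cosh(ωT) + (ẋ₀/ω)·sinh(ωT) ⇒ p·(1 − cosh) = x(T) − x₀·cosh − (ẋ₀/ω)·sinh
numerator   = 0.2531 − (-0.0236)·2.123232 − (0.4249/2.9043)·1.872996 = 0.029188
denominator = 1 − 2.123232 = -1.123232
p = 0.029188 / -1.123232 = -0.0260

p = -0.0260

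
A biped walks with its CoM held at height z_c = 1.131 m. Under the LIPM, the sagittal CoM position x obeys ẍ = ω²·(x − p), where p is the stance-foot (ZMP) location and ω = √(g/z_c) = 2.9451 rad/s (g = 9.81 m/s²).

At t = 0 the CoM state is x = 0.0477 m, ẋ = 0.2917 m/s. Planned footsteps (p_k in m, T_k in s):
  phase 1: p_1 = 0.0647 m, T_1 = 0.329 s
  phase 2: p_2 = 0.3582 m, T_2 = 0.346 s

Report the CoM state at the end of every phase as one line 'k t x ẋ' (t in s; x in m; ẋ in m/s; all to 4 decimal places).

1 0.3290 0.1508 0.3832
2 0.6750 0.1902 -0.1359

phase 1: p=0.0647, T=0.329, ωT=0.968938, cosh=1.507315, sinh=1.127829; start (x,ẋ)=(0.047700, 0.291700) → end (x,ẋ)=(0.150782, 0.383217)
phase 2: p=0.3582, T=0.346, ωT=1.019005, cosh=1.565695, sinh=1.204741; start (x,ẋ)=(0.150782, 0.383217) → end (x,ẋ)=(0.190209, -0.135933)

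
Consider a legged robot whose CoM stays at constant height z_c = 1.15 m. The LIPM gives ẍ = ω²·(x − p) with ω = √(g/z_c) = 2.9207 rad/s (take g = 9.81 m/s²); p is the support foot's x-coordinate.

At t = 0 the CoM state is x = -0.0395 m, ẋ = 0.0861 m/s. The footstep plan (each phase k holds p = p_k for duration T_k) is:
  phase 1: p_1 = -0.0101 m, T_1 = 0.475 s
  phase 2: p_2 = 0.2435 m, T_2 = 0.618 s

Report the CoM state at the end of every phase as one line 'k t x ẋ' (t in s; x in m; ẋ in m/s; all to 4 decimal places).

phase 1: p=-0.0101, T=0.475, ωT=1.387333, cosh=2.126948, sinh=1.877207; start (x,ẋ)=(-0.039500, 0.086100) → end (x,ẋ)=(-0.017294, 0.021937)
phase 2: p=0.2435, T=0.618, ωT=1.804993, cosh=3.122201, sinh=2.957725; start (x,ẋ)=(-0.017294, 0.021937) → end (x,ẋ)=(-0.548535, -2.184407)

1 0.4750 -0.0173 0.0219
2 1.0930 -0.5485 -2.1844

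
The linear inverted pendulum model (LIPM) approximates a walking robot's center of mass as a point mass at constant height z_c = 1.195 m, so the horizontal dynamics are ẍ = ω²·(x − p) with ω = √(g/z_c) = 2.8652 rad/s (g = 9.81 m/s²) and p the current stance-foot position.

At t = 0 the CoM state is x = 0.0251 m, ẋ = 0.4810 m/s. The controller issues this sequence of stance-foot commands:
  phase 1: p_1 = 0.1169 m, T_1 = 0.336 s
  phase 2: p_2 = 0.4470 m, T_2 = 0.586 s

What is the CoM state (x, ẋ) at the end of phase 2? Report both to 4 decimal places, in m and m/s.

phase 1: p=0.1169, T=0.336, ωT=0.962707, cosh=1.500317, sinh=1.118459; start (x,ẋ)=(0.025100, 0.481000) → end (x,ẋ)=(0.166934, 0.427469)
phase 2: p=0.4470, T=0.586, ωT=1.679007, cosh=2.773395, sinh=2.586836; start (x,ẋ)=(0.166934, 0.427469) → end (x,ẋ)=(0.056206, -0.890252)

x = 0.0562, ẋ = -0.8903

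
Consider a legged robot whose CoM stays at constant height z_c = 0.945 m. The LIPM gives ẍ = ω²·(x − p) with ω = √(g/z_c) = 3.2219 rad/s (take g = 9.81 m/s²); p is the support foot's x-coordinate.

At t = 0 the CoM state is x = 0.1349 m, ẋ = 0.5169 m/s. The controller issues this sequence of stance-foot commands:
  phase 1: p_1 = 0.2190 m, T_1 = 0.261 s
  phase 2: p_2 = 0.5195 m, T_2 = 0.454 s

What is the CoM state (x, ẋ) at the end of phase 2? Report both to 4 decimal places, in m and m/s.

x = 0.2058, ẋ = -0.7077

phase 1: p=0.2190, T=0.261, ωT=0.840916, cosh=1.374902, sinh=0.943587; start (x,ẋ)=(0.134900, 0.516900) → end (x,ẋ)=(0.254753, 0.455011)
phase 2: p=0.5195, T=0.454, ωT=1.462743, cosh=2.274693, sinh=2.043093; start (x,ẋ)=(0.254753, 0.455011) → end (x,ẋ)=(0.205818, -0.707721)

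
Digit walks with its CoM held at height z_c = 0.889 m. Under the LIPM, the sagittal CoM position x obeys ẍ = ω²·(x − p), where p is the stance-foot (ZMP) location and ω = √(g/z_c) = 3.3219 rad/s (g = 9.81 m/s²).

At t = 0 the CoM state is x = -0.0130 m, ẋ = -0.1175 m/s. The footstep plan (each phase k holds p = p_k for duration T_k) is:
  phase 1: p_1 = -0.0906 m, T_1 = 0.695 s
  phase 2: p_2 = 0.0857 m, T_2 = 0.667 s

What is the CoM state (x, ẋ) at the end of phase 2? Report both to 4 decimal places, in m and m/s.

x = 1.2162, ẋ = 3.8152

phase 1: p=-0.0906, T=0.695, ωT=2.308720, cosh=5.080466, sinh=4.981077; start (x,ẋ)=(-0.013000, -0.117500) → end (x,ẋ)=(0.127457, 0.687065)
phase 2: p=0.0857, T=0.667, ωT=2.215707, cosh=4.638484, sinh=4.529407; start (x,ẋ)=(0.127457, 0.687065) → end (x,ẋ)=(1.216200, 3.815221)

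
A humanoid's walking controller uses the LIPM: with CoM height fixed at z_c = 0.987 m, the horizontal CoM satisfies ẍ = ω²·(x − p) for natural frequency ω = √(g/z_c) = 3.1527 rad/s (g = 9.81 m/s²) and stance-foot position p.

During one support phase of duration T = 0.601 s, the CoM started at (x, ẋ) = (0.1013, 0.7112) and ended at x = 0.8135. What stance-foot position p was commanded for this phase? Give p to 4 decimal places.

p = 0.1101

ωT = 3.1527·0.601 = 1.894773; cosh(ωT) = 3.400694, sinh(ωT) = 3.250342
x(T) = p + (x₀−p)·cosh(ωT) + (ẋ₀/ω)·sinh(ωT) ⇒ p·(1 − cosh) = x(T) − x₀·cosh − (ẋ₀/ω)·sinh
numerator   = 0.8135 − (0.1013)·3.400694 − (0.7112/3.1527)·3.250342 = -0.264217
denominator = 1 − 3.400694 = -2.400694
p = -0.264217 / -2.400694 = 0.1101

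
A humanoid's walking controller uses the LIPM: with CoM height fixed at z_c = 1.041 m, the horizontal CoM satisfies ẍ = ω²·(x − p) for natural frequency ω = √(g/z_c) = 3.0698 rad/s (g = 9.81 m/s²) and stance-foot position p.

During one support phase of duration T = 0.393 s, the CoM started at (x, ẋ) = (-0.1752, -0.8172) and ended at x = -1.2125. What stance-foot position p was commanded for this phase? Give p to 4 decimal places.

ωT = 3.0698·0.393 = 1.206431; cosh(ωT) = 1.820401, sinh(ωT) = 1.521138
x(T) = p + (x₀−p)·cosh(ωT) + (ẋ₀/ω)·sinh(ωT) ⇒ p·(1 − cosh) = x(T) − x₀·cosh − (ẋ₀/ω)·sinh
numerator   = -1.2125 − (-0.1752)·1.820401 − (-0.8172/3.0698)·1.521138 = -0.488629
denominator = 1 − 1.820401 = -0.820401
p = -0.488629 / -0.820401 = 0.5956

p = 0.5956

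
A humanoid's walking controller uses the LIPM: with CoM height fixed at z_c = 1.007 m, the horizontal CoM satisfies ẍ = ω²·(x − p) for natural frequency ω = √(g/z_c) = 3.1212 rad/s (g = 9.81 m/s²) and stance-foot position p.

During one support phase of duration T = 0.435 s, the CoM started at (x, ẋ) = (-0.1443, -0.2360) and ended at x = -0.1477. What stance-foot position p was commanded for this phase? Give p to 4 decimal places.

ωT = 3.1212·0.435 = 1.357722; cosh(ωT) = 2.072287, sinh(ωT) = 1.815041
x(T) = p + (x₀−p)·cosh(ωT) + (ẋ₀/ω)·sinh(ωT) ⇒ p·(1 − cosh) = x(T) − x₀·cosh − (ẋ₀/ω)·sinh
numerator   = -0.1477 − (-0.1443)·2.072287 − (-0.2360/3.1212)·1.815041 = 0.288570
denominator = 1 − 2.072287 = -1.072287
p = 0.288570 / -1.072287 = -0.2691

p = -0.2691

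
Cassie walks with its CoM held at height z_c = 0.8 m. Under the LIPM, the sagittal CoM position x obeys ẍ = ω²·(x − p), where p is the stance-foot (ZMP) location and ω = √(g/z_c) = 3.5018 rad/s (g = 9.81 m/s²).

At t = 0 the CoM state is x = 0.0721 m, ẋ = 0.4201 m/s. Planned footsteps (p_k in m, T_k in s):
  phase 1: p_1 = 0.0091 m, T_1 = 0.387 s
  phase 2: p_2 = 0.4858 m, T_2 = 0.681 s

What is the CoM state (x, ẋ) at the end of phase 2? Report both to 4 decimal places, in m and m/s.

x = 1.7266, ẋ = 4.5035

phase 1: p=0.0091, T=0.387, ωT=1.355197, cosh=2.067710, sinh=1.809813; start (x,ẋ)=(0.072100, 0.420100) → end (x,ẋ)=(0.356483, 1.267914)
phase 2: p=0.4858, T=0.681, ωT=2.384726, cosh=5.474100, sinh=5.381986; start (x,ẋ)=(0.356483, 1.267914) → end (x,ẋ)=(1.726590, 4.503504)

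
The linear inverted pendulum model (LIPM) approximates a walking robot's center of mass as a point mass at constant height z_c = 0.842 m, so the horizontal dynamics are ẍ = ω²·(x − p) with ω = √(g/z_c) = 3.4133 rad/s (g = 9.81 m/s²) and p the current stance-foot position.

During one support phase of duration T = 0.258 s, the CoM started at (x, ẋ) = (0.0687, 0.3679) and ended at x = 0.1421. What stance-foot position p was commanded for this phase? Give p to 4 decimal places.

p = 0.1516

ωT = 3.4133·0.258 = 0.880631; cosh(ωT) = 1.413472, sinh(ωT) = 0.998951
x(T) = p + (x₀−p)·cosh(ωT) + (ẋ₀/ω)·sinh(ωT) ⇒ p·(1 − cosh) = x(T) − x₀·cosh − (ẋ₀/ω)·sinh
numerator   = 0.1421 − (0.0687)·1.413472 − (0.3679/3.4133)·0.998951 = -0.062677
denominator = 1 − 1.413472 = -0.413472
p = -0.062677 / -0.413472 = 0.1516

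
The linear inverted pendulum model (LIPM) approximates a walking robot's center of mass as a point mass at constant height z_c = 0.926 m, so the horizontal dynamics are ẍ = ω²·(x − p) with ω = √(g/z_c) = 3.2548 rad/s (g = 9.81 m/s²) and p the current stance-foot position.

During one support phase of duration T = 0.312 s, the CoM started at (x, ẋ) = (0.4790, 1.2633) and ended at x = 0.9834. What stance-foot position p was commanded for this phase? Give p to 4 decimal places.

p = 0.4097

ωT = 3.2548·0.312 = 1.015498; cosh(ωT) = 1.561479, sinh(ωT) = 1.199257
x(T) = p + (x₀−p)·cosh(ωT) + (ẋ₀/ω)·sinh(ωT) ⇒ p·(1 − cosh) = x(T) − x₀·cosh − (ẋ₀/ω)·sinh
numerator   = 0.9834 − (0.4790)·1.561479 − (1.2633/3.2548)·1.199257 = -0.230022
denominator = 1 − 1.561479 = -0.561479
p = -0.230022 / -0.561479 = 0.4097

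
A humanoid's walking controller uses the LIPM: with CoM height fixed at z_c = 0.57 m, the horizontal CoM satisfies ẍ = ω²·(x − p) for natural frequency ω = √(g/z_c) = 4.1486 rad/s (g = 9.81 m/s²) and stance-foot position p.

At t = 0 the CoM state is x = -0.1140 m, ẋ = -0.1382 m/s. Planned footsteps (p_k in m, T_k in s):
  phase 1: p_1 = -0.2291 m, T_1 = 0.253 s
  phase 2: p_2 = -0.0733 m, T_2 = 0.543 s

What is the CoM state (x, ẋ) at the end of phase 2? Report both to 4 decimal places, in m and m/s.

x = 0.2914, ẋ = 1.5584

phase 1: p=-0.2291, T=0.253, ωT=1.049596, cosh=1.603288, sinh=1.253209; start (x,ẋ)=(-0.114000, -0.138200) → end (x,ẋ)=(-0.086309, 0.376838)
phase 2: p=-0.0733, T=0.543, ωT=2.252690, cosh=4.809203, sinh=4.704087; start (x,ẋ)=(-0.086309, 0.376838) → end (x,ẋ)=(0.291432, 1.558412)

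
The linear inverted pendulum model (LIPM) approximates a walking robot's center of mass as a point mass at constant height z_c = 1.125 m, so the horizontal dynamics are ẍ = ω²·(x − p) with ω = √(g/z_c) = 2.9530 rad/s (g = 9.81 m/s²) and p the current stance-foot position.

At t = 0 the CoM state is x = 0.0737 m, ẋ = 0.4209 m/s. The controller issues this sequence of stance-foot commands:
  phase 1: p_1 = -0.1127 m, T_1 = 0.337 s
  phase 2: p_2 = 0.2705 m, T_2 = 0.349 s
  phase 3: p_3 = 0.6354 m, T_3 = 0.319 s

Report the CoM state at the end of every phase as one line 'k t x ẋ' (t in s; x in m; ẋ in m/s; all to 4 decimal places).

1 0.3370 0.3403 1.2899
2 0.6860 0.9150 2.2898
3 1.0050 1.8919 4.2812

phase 1: p=-0.1127, T=0.337, ωT=0.995161, cosh=1.537412, sinh=1.167748; start (x,ẋ)=(0.073700, 0.420900) → end (x,ẋ)=(0.340316, 1.289871)
phase 2: p=0.2705, T=0.349, ωT=1.030597, cosh=1.579766, sinh=1.222972; start (x,ẋ)=(0.340316, 1.289871) → end (x,ẋ)=(0.914988, 2.289831)
phase 3: p=0.6354, T=0.319, ωT=0.942007, cosh=1.477485, sinh=1.087640; start (x,ẋ)=(0.914988, 2.289831) → end (x,ẋ)=(1.891870, 4.281171)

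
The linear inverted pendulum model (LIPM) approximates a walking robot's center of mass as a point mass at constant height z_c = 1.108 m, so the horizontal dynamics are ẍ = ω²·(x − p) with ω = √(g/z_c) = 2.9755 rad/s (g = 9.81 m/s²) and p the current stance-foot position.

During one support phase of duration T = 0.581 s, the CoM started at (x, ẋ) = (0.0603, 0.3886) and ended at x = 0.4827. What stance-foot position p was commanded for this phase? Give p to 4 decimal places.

ωT = 2.9755·0.581 = 1.728765; cosh(ωT) = 2.905599, sinh(ωT) = 2.728096
x(T) = p + (x₀−p)·cosh(ωT) + (ẋ₀/ω)·sinh(ωT) ⇒ p·(1 − cosh) = x(T) − x₀·cosh − (ẋ₀/ω)·sinh
numerator   = 0.4827 − (0.0603)·2.905599 − (0.3886/2.9755)·2.728096 = -0.048797
denominator = 1 − 2.905599 = -1.905599
p = -0.048797 / -1.905599 = 0.0256

p = 0.0256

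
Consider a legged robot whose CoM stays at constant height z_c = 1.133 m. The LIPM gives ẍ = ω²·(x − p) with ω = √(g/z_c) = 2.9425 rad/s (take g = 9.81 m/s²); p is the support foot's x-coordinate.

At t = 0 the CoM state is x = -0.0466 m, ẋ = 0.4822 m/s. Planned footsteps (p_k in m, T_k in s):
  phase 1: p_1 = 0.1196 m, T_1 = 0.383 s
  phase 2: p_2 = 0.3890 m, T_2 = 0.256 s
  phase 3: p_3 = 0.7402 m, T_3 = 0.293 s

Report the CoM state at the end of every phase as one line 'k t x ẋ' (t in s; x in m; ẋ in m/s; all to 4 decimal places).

1 0.3830 0.0625 0.1468
2 0.6390 0.0067 -0.6036
3 0.9320 -0.4828 -2.9422

phase 1: p=0.1196, T=0.383, ωT=1.126977, cosh=1.705163, sinh=1.381151; start (x,ẋ)=(-0.046600, 0.482200) → end (x,ẋ)=(0.062537, 0.146786)
phase 2: p=0.3890, T=0.256, ωT=0.753280, cosh=1.297387, sinh=0.826568; start (x,ẋ)=(0.062537, 0.146786) → end (x,ẋ)=(0.006684, -0.603576)
phase 3: p=0.7402, T=0.293, ωT=0.862152, cosh=1.395253, sinh=0.973000; start (x,ẋ)=(0.006684, -0.603576) → end (x,ẋ)=(-0.482825, -2.942236)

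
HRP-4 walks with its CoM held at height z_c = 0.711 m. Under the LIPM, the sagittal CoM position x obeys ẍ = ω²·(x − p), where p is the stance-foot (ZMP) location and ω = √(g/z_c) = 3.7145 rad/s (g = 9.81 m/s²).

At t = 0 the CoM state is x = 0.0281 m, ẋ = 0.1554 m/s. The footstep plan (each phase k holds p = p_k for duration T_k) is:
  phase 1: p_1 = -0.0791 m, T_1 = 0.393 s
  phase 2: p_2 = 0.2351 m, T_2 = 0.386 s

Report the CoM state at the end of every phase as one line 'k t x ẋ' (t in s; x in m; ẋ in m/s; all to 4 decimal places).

phase 1: p=-0.0791, T=0.393, ωT=1.459799, cosh=2.268688, sinh=2.036404; start (x,ẋ)=(0.028100, 0.155400) → end (x,ẋ)=(0.249298, 1.163439)
phase 2: p=0.2351, T=0.386, ωT=1.433797, cosh=2.216499, sinh=1.978097; start (x,ẋ)=(0.249298, 1.163439) → end (x,ẋ)=(0.886141, 2.683086)

1 0.3930 0.2493 1.1634
2 0.7790 0.8861 2.6831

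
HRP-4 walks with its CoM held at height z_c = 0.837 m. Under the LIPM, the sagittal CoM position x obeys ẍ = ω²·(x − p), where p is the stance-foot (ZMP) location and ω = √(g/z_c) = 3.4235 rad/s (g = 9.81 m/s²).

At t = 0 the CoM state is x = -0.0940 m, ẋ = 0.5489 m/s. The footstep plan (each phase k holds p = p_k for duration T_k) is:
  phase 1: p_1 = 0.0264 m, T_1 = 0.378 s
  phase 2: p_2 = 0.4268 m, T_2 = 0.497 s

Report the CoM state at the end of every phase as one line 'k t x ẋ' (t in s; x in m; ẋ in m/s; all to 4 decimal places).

phase 1: p=0.0264, T=0.378, ωT=1.294083, cosh=1.960899, sinh=1.686750; start (x,ẋ)=(-0.094000, 0.548900) → end (x,ẋ)=(0.060749, 0.381077)
phase 2: p=0.4268, T=0.497, ωT=1.701480, cosh=2.832233, sinh=2.649819; start (x,ẋ)=(0.060749, 0.381077) → end (x,ẋ)=(-0.314983, -2.241386)

1 0.3780 0.0607 0.3811
2 0.8750 -0.3150 -2.2414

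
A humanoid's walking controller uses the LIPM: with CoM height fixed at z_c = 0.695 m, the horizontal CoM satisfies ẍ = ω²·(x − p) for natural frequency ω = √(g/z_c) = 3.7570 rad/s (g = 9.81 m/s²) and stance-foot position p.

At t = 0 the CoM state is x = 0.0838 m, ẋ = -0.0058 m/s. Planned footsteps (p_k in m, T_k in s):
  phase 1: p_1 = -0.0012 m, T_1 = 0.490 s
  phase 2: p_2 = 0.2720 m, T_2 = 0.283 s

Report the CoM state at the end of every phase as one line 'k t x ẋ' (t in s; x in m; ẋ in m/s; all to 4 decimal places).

phase 1: p=-0.0012, T=0.490, ωT=1.840930, cosh=3.230533, sinh=3.071863; start (x,ẋ)=(0.083800, -0.005800) → end (x,ẋ)=(0.268653, 0.962247)
phase 2: p=0.2720, T=0.283, ωT=1.063231, cosh=1.620525, sinh=1.275187; start (x,ẋ)=(0.268653, 0.962247) → end (x,ẋ)=(0.593178, 1.543311)

1 0.4900 0.2687 0.9622
2 0.7730 0.5932 1.5433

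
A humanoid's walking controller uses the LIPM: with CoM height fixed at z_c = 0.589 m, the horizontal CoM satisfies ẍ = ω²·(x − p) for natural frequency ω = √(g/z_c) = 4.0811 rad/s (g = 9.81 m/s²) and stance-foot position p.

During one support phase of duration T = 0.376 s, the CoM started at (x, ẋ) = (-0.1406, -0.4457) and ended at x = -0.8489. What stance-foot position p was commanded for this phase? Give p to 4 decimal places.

p = 0.1864

ωT = 4.0811·0.376 = 1.534494; cosh(ωT) = 2.427270, sinh(ωT) = 2.211705
x(T) = p + (x₀−p)·cosh(ωT) + (ẋ₀/ω)·sinh(ωT) ⇒ p·(1 − cosh) = x(T) − x₀·cosh − (ẋ₀/ω)·sinh
numerator   = -0.8489 − (-0.1406)·2.427270 − (-0.4457/4.0811)·2.211705 = -0.266084
denominator = 1 − 2.427270 = -1.427270
p = -0.266084 / -1.427270 = 0.1864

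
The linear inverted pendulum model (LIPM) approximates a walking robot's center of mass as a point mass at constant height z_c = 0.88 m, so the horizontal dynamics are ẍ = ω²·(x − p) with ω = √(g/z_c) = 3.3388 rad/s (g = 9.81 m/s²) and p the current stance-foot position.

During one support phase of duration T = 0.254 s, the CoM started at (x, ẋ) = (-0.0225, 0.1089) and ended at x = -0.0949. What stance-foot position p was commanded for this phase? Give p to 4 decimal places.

ωT = 3.3388·0.254 = 0.848055; cosh(ωT) = 1.381674, sinh(ωT) = 0.953427
x(T) = p + (x₀−p)·cosh(ωT) + (ẋ₀/ω)·sinh(ωT) ⇒ p·(1 − cosh) = x(T) − x₀·cosh − (ẋ₀/ω)·sinh
numerator   = -0.0949 − (-0.0225)·1.381674 − (0.1089/3.3388)·0.953427 = -0.094910
denominator = 1 − 1.381674 = -0.381674
p = -0.094910 / -0.381674 = 0.2487

p = 0.2487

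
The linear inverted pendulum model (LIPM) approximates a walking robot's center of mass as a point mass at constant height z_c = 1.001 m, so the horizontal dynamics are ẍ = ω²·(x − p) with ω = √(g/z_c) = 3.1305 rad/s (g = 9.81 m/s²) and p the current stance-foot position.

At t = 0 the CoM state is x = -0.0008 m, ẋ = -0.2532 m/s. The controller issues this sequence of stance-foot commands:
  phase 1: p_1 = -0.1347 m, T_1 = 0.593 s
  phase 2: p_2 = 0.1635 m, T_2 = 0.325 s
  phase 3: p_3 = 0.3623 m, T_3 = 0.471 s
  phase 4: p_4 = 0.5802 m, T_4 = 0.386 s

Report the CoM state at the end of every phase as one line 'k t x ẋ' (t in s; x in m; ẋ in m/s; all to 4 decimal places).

phase 1: p=-0.1347, T=0.593, ωT=1.856386, cosh=3.278401, sinh=3.122165; start (x,ẋ)=(-0.000800, -0.253200) → end (x,ẋ)=(0.051752, 0.478639)
phase 2: p=0.1635, T=0.325, ωT=1.017413, cosh=1.563779, sinh=1.202250; start (x,ẋ)=(0.051752, 0.478639) → end (x,ẋ)=(0.172569, 0.327906)
phase 3: p=0.3623, T=0.471, ωT=1.474465, cosh=2.298801, sinh=2.069900; start (x,ẋ)=(0.172569, 0.327906) → end (x,ẋ)=(0.142960, -0.475629)
phase 4: p=0.5802, T=0.386, ωT=1.208373, cosh=1.823358, sinh=1.524675; start (x,ẋ)=(0.142960, -0.475629) → end (x,ẋ)=(-0.448694, -2.954184)

1 0.5930 0.0518 0.4786
2 0.9180 0.1726 0.3279
3 1.3890 0.1430 -0.4756
4 1.7750 -0.4487 -2.9542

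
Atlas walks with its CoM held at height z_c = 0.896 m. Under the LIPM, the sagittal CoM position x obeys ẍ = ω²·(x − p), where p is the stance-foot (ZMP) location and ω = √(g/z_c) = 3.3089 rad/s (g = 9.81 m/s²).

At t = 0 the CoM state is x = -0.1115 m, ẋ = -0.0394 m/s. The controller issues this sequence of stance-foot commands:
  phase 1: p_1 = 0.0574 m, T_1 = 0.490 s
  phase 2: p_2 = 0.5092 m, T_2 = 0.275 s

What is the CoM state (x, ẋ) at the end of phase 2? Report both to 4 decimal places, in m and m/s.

phase 1: p=0.0574, T=0.490, ωT=1.621361, cosh=2.628801, sinh=2.431171; start (x,ẋ)=(-0.111500, -0.039400) → end (x,ẋ)=(-0.415553, -1.462291)
phase 2: p=0.5092, T=0.275, ωT=0.909948, cosh=1.443369, sinh=1.040823; start (x,ẋ)=(-0.415553, -1.462291) → end (x,ẋ)=(-1.285527, -5.295457)

x = -1.2855, ẋ = -5.2955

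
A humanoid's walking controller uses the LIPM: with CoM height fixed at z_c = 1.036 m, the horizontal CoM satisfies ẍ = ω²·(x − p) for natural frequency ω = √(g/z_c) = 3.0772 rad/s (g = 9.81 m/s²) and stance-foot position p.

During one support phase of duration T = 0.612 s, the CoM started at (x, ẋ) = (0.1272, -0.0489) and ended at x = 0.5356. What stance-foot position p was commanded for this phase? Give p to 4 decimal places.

ωT = 3.0772·0.612 = 1.883246; cosh(ωT) = 3.363455, sinh(ωT) = 3.211360
x(T) = p + (x₀−p)·cosh(ωT) + (ẋ₀/ω)·sinh(ωT) ⇒ p·(1 − cosh) = x(T) − x₀·cosh − (ẋ₀/ω)·sinh
numerator   = 0.5356 − (0.1272)·3.363455 − (-0.0489/3.0772)·3.211360 = 0.158800
denominator = 1 − 3.363455 = -2.363455
p = 0.158800 / -2.363455 = -0.0672

p = -0.0672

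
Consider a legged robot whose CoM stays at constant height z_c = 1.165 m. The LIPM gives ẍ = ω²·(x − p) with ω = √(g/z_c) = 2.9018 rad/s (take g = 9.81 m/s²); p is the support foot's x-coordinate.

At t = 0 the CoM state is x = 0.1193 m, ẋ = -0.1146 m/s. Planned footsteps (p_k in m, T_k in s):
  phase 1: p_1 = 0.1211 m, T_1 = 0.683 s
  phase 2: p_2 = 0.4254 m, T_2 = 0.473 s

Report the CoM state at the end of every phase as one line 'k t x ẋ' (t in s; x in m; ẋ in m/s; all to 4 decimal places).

1 0.6830 -0.0261 -0.4423
2 1.1560 -0.8039 -3.3473

phase 1: p=0.1211, T=0.683, ωT=1.981929, cosh=3.697267, sinh=3.559464; start (x,ẋ)=(0.119300, -0.114600) → end (x,ẋ)=(-0.026128, -0.442299)
phase 2: p=0.4254, T=0.473, ωT=1.372551, cosh=2.099432, sinh=1.845972; start (x,ẋ)=(-0.026128, -0.442299) → end (x,ẋ)=(-0.803919, -3.347250)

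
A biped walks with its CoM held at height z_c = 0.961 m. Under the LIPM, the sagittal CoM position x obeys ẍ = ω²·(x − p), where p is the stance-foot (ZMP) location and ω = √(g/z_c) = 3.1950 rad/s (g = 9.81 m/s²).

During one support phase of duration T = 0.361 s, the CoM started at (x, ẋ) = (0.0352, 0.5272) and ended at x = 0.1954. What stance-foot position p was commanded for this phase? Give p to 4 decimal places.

p = 0.1365

ωT = 3.1950·0.361 = 1.153395; cosh(ωT) = 1.742248, sinh(ωT) = 1.426685
x(T) = p + (x₀−p)·cosh(ωT) + (ẋ₀/ω)·sinh(ωT) ⇒ p·(1 − cosh) = x(T) − x₀·cosh − (ẋ₀/ω)·sinh
numerator   = 0.1954 − (0.0352)·1.742248 − (0.5272/3.1950)·1.426685 = -0.101341
denominator = 1 − 1.742248 = -0.742248
p = -0.101341 / -0.742248 = 0.1365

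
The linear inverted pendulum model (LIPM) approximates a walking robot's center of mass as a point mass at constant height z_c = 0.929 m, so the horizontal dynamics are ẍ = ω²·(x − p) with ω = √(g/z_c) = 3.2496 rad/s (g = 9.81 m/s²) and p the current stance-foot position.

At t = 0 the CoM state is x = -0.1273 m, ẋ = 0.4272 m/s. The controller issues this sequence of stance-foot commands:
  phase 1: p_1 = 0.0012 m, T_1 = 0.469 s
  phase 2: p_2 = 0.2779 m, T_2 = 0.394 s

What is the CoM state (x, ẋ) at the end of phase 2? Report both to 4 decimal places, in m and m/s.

x = -0.2417, ẋ = -1.3875

phase 1: p=0.0012, T=0.469, ωT=1.524062, cosh=2.404331, sinh=2.186506; start (x,ẋ)=(-0.127300, 0.427200) → end (x,ẋ)=(-0.020313, 0.114103)
phase 2: p=0.2779, T=0.394, ωT=1.280342, cosh=1.937907, sinh=1.659965; start (x,ẋ)=(-0.020313, 0.114103) → end (x,ẋ)=(-0.241723, -1.387508)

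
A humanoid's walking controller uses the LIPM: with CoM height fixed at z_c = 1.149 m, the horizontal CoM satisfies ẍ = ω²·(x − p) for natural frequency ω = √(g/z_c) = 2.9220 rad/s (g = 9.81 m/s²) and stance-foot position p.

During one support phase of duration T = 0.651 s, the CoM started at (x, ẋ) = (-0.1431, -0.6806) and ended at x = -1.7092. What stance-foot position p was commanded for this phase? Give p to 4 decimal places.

ωT = 2.9220·0.651 = 1.902222; cosh(ωT) = 3.425002, sinh(ωT) = 3.275765
x(T) = p + (x₀−p)·cosh(ωT) + (ẋ₀/ω)·sinh(ωT) ⇒ p·(1 − cosh) = x(T) − x₀·cosh − (ẋ₀/ω)·sinh
numerator   = -1.7092 − (-0.1431)·3.425002 − (-0.6806/2.9220)·3.275765 = -0.456082
denominator = 1 − 3.425002 = -2.425002
p = -0.456082 / -2.425002 = 0.1881

p = 0.1881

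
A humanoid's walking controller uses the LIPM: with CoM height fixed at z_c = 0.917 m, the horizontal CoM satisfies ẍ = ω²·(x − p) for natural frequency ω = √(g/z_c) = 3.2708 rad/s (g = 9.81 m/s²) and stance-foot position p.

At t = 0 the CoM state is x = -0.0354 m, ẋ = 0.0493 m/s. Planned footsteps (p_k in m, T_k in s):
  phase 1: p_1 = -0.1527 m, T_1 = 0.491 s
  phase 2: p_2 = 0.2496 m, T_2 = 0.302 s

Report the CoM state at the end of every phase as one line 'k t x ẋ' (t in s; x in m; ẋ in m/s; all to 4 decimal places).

phase 1: p=-0.1527, T=0.491, ωT=1.605963, cosh=2.591675, sinh=2.390979; start (x,ẋ)=(-0.035400, 0.049300) → end (x,ẋ)=(0.187342, 1.045104)
phase 2: p=0.2496, T=0.302, ωT=0.987782, cosh=1.528836, sinh=1.156434; start (x,ẋ)=(0.187342, 1.045104) → end (x,ẋ)=(0.523928, 1.362305)

1 0.4910 0.1873 1.0451
2 0.7930 0.5239 1.3623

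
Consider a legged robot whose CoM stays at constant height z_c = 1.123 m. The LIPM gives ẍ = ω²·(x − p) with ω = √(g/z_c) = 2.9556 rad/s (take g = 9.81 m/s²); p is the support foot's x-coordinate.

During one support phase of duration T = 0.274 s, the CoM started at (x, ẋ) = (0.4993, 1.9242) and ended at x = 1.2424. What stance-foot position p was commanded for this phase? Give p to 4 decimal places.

p = 0.0478

ωT = 2.9556·0.274 = 0.809834; cosh(ωT) = 1.346234, sinh(ωT) = 0.901302
x(T) = p + (x₀−p)·cosh(ωT) + (ẋ₀/ω)·sinh(ωT) ⇒ p·(1 − cosh) = x(T) − x₀·cosh − (ẋ₀/ω)·sinh
numerator   = 1.2424 − (0.4993)·1.346234 − (1.9242/2.9556)·0.901302 = -0.016554
denominator = 1 − 1.346234 = -0.346234
p = -0.016554 / -0.346234 = 0.0478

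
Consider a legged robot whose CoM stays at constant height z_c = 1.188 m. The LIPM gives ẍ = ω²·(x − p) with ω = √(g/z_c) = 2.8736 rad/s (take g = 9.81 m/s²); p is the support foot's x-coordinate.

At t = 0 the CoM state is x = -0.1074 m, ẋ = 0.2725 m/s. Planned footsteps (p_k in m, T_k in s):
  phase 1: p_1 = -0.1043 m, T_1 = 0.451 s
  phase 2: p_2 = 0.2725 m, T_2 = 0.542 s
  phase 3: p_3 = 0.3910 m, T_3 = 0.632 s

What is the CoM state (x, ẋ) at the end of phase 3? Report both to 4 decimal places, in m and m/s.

phase 1: p=-0.1043, T=0.451, ωT=1.295994, cosh=1.964126, sinh=1.690500; start (x,ẋ)=(-0.107400, 0.272500) → end (x,ẋ)=(0.049919, 0.520165)
phase 2: p=0.2725, T=0.542, ωT=1.557491, cosh=2.478781, sinh=2.268117; start (x,ẋ)=(0.049919, 0.520165) → end (x,ẋ)=(0.131335, -0.161331)
phase 3: p=0.3910, T=0.632, ωT=1.816115, cosh=3.155292, sinh=2.992636; start (x,ẋ)=(0.131335, -0.161331) → end (x,ẋ)=(-0.596334, -2.742075)

x = -0.5963, ẋ = -2.7421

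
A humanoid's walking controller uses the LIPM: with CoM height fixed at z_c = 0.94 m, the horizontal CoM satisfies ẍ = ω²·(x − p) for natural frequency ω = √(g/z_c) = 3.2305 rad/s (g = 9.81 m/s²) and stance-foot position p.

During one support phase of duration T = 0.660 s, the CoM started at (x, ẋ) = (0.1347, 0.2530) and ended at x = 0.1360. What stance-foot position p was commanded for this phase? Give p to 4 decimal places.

ωT = 3.2305·0.660 = 2.132130; cosh(ωT) = 4.275697, sinh(ωT) = 4.157113
x(T) = p + (x₀−p)·cosh(ωT) + (ẋ₀/ω)·sinh(ωT) ⇒ p·(1 − cosh) = x(T) − x₀·cosh − (ẋ₀/ω)·sinh
numerator   = 0.1360 − (0.1347)·4.275697 − (0.2530/3.2305)·4.157113 = -0.765505
denominator = 1 − 4.275697 = -3.275697
p = -0.765505 / -3.275697 = 0.2337

p = 0.2337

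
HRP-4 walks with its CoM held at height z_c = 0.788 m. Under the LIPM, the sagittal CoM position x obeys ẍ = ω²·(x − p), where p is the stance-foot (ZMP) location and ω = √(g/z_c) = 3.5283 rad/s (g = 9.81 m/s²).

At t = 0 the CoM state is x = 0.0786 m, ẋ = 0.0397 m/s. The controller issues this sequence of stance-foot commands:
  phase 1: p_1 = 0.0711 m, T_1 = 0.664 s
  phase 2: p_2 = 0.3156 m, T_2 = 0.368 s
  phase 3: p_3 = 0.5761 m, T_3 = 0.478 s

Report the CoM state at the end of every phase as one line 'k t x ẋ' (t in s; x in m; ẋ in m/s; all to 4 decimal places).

1 0.6640 0.1685 0.3450
2 1.0320 0.1919 -0.2006
3 1.5100 -0.6452 -4.0954

phase 1: p=0.0711, T=0.664, ωT=2.342791, cosh=5.253156, sinh=5.157097; start (x,ẋ)=(0.078600, 0.039700) → end (x,ẋ)=(0.168526, 0.345019)
phase 2: p=0.3156, T=0.368, ωT=1.298414, cosh=1.968224, sinh=1.695259; start (x,ẋ)=(0.168526, 0.345019) → end (x,ẋ)=(0.191898, -0.200634)
phase 3: p=0.5761, T=0.478, ωT=1.686527, cosh=2.792928, sinh=2.607766; start (x,ẋ)=(0.191898, -0.200634) → end (x,ẋ)=(-0.645238, -4.095394)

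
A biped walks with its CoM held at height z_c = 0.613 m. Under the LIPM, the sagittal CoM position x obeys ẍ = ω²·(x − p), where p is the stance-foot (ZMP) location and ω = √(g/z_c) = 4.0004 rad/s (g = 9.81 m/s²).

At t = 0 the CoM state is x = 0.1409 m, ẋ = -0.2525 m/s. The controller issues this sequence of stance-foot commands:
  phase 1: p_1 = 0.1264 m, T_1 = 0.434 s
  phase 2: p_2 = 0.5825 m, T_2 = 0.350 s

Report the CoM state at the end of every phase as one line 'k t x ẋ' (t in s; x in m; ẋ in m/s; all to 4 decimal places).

phase 1: p=0.1264, T=0.434, ωT=1.736174, cosh=2.925889, sinh=2.749696; start (x,ẋ)=(0.140900, -0.252500) → end (x,ẋ)=(-0.004732, -0.579289)
phase 2: p=0.5825, T=0.350, ωT=1.400140, cosh=2.151165, sinh=1.904603; start (x,ẋ)=(-0.004732, -0.579289) → end (x,ẋ)=(-0.956534, -5.720366)

1 0.4340 -0.0047 -0.5793
2 0.7840 -0.9565 -5.7204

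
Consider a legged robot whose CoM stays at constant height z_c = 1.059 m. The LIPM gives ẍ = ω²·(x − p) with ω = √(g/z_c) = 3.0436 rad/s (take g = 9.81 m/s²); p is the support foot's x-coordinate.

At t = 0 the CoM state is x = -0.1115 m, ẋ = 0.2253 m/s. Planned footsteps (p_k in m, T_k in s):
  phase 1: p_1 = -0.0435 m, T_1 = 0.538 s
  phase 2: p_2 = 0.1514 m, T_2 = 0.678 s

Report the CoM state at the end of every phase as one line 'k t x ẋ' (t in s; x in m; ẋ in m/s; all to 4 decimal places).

phase 1: p=-0.0435, T=0.538, ωT=1.637457, cosh=2.668275, sinh=2.473801; start (x,ẋ)=(-0.111500, 0.225300) → end (x,ẋ)=(-0.041822, 0.089173)
phase 2: p=0.1514, T=0.678, ωT=2.063561, cosh=4.000479, sinh=3.873478; start (x,ẋ)=(-0.041822, 0.089173) → end (x,ẋ)=(-0.508092, -1.921218)

1 0.5380 -0.0418 0.0892
2 1.2160 -0.5081 -1.9212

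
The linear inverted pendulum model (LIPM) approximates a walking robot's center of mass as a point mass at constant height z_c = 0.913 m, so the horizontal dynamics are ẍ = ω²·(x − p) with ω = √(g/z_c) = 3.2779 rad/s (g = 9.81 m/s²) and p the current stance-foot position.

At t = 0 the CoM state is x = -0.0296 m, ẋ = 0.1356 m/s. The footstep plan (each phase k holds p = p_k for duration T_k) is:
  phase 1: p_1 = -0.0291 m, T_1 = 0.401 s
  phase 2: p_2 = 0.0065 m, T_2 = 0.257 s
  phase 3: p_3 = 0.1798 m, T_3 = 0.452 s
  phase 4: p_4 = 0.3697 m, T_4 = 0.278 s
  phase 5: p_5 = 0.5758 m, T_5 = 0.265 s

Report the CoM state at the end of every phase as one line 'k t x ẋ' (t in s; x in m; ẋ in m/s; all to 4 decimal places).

phase 1: p=-0.0291, T=0.401, ωT=1.314438, cosh=1.995642, sinh=1.727016; start (x,ẋ)=(-0.029600, 0.135600) → end (x,ẋ)=(0.041345, 0.267779)
phase 2: p=0.0065, T=0.257, ωT=0.842420, cosh=1.376323, sinh=0.945657; start (x,ẋ)=(0.041345, 0.267779) → end (x,ẋ)=(0.131711, 0.476562)
phase 3: p=0.1798, T=0.452, ωT=1.481611, cosh=2.313649, sinh=2.086378; start (x,ẋ)=(0.131711, 0.476562) → end (x,ẋ)=(0.371870, 0.773721)
phase 4: p=0.3697, T=0.278, ωT=0.911256, cosh=1.444732, sinh=1.042713; start (x,ẋ)=(0.371870, 0.773721) → end (x,ẋ)=(0.618959, 1.125236)
phase 5: p=0.5758, T=0.265, ωT=0.868644, cosh=1.401598, sinh=0.982077; start (x,ẋ)=(0.618959, 1.125236) → end (x,ẋ)=(0.973419, 1.716064)

1 0.4010 0.0413 0.2678
2 0.6580 0.1317 0.4766
3 1.1100 0.3719 0.7737
4 1.3880 0.6190 1.1252
5 1.6530 0.9734 1.7161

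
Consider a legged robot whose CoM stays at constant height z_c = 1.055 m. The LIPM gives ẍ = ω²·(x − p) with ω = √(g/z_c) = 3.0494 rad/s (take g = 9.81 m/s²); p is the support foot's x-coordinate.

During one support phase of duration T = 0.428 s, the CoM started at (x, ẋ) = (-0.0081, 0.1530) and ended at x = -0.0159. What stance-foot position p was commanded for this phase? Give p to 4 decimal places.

ωT = 3.0494·0.428 = 1.305143; cosh(ωT) = 1.979675, sinh(ωT) = 1.708542
x(T) = p + (x₀−p)·cosh(ωT) + (ẋ₀/ω)·sinh(ωT) ⇒ p·(1 − cosh) = x(T) − x₀·cosh − (ẋ₀/ω)·sinh
numerator   = -0.0159 − (-0.0081)·1.979675 − (0.1530/3.0494)·1.708542 = -0.085589
denominator = 1 − 1.979675 = -0.979675
p = -0.085589 / -0.979675 = 0.0874

p = 0.0874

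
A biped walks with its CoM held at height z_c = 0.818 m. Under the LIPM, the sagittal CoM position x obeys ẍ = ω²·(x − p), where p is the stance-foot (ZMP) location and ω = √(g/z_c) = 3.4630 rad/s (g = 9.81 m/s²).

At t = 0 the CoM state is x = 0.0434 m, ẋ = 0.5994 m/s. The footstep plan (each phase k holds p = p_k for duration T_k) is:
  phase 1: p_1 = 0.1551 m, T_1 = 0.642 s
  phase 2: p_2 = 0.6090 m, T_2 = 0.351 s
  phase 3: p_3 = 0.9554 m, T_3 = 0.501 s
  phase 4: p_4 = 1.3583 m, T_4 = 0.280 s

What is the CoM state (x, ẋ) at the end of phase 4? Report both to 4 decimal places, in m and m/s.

x = 0.9969, ẋ = -0.6089

phase 1: p=0.1551, T=0.642, ωT=2.223246, cosh=4.672762, sinh=4.564505; start (x,ẋ)=(0.043400, 0.599400) → end (x,ẋ)=(0.423209, 1.035225)
phase 2: p=0.6090, T=0.351, ωT=1.215513, cosh=1.834291, sinh=1.537733; start (x,ẋ)=(0.423209, 1.035225) → end (x,ẋ)=(0.727892, 0.909533)
phase 3: p=0.9554, T=0.501, ωT=1.734963, cosh=2.922562, sinh=2.746156; start (x,ẋ)=(0.727892, 0.909533) → end (x,ẋ)=(1.011754, 0.494583)
phase 4: p=1.3583, T=0.280, ωT=0.969640, cosh=1.508107, sinh=1.128888; start (x,ẋ)=(1.011754, 0.494583) → end (x,ẋ)=(0.996898, -0.608883)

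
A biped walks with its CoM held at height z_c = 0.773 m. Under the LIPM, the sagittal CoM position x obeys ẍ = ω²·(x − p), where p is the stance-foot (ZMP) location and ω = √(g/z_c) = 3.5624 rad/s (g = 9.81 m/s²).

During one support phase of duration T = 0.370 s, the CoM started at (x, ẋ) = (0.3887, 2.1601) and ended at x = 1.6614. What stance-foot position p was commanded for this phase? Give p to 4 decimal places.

ωT = 3.5624·0.370 = 1.318088; cosh(ωT) = 2.001959, sinh(ωT) = 1.734312
x(T) = p + (x₀−p)·cosh(ωT) + (ẋ₀/ω)·sinh(ωT) ⇒ p·(1 − cosh) = x(T) − x₀·cosh − (ẋ₀/ω)·sinh
numerator   = 1.6614 − (0.3887)·2.001959 − (2.1601/3.5624)·1.734312 = -0.168380
denominator = 1 − 2.001959 = -1.001959
p = -0.168380 / -1.001959 = 0.1681

p = 0.1681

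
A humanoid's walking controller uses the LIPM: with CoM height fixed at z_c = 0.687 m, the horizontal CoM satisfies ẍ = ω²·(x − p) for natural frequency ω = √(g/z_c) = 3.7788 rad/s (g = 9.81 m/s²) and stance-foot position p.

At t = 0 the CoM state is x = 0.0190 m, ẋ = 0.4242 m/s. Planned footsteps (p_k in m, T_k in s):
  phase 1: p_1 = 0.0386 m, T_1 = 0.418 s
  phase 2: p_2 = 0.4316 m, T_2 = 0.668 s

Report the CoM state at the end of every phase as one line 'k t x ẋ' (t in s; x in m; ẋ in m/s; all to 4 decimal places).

phase 1: p=0.0386, T=0.418, ωT=1.579538, cosh=2.529393, sinh=2.323323; start (x,ẋ)=(0.019000, 0.424200) → end (x,ẋ)=(0.249835, 0.900893)
phase 2: p=0.4316, T=0.668, ωT=2.524238, cosh=6.280753, sinh=6.200633; start (x,ẋ)=(0.249835, 0.900893) → end (x,ẋ)=(0.768255, 1.399360)

1 0.4180 0.2498 0.9009
2 1.0860 0.7683 1.3994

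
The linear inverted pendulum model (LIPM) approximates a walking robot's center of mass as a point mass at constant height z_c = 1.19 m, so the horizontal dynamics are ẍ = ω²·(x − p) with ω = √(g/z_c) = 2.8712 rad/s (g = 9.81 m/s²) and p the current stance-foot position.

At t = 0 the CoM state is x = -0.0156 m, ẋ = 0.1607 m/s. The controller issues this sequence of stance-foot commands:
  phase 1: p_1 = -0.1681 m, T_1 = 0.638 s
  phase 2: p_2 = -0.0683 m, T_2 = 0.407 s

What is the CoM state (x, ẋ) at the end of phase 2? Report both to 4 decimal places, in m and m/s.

x = 1.8525, ẋ = 5.5903

phase 1: p=-0.1681, T=0.638, ωT=1.831826, cosh=3.202699, sinh=3.042578; start (x,ẋ)=(-0.015600, 0.160700) → end (x,ẋ)=(0.490604, 1.846891)
phase 2: p=-0.0683, T=0.407, ωT=1.168578, cosh=1.764112, sinh=1.453304; start (x,ẋ)=(0.490604, 1.846891) → end (x,ẋ)=(1.852502, 5.590274)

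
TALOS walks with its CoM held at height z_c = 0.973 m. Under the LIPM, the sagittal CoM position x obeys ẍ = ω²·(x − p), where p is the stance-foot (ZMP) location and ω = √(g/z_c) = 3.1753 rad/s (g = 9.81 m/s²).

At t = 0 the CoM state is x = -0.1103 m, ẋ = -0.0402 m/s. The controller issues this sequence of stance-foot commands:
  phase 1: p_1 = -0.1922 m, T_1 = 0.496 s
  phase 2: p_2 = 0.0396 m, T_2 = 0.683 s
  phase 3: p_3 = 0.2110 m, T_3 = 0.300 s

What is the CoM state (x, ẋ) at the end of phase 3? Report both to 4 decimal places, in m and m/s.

phase 1: p=-0.1922, T=0.496, ωT=1.574949, cosh=2.518756, sinh=2.311738; start (x,ẋ)=(-0.110300, -0.040200) → end (x,ẋ)=(-0.015181, 0.499930)
phase 2: p=0.0396, T=0.683, ωT=2.168730, cosh=4.430745, sinh=4.316422; start (x,ẋ)=(-0.015181, 0.499930) → end (x,ẋ)=(0.476471, 1.464237)
phase 3: p=0.2110, T=0.300, ωT=0.952590, cosh=1.489078, sinh=1.103337; start (x,ẋ)=(0.476471, 1.464237) → end (x,ẋ)=(1.115093, 3.110423)

x = 1.1151, ẋ = 3.1104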